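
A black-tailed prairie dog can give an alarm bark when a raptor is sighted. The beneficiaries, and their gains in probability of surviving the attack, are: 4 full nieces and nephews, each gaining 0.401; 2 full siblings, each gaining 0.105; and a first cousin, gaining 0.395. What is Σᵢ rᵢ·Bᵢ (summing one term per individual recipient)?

r to a full niece or nephew = 1/4 (full aunt/uncle↔niece/nephew: two paths of length 3 through the shared grandparent pair: r = 2·(1/2)^3 = 1/4).
r to a full sibling = 0.5 (full sibs share both parents — two paths of length 2: r = 2·(1/2)^2 = 1/2).
r to a first cousin = 1/8 (first cousins share one grandparent pair — two paths of length 4: r = 2·(1/2)^4 = 1/8).
Summing one r·B term per recipient: 4·0.25·0.401 + 2·0.5·0.105 + 1·0.125·0.395 = 0.555375.

0.555375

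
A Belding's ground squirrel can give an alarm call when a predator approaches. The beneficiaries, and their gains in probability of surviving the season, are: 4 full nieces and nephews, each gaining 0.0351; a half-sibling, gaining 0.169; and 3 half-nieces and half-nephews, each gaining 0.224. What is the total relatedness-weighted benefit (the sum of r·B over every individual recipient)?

r to a full niece or nephew = 0.25 (full aunt/uncle↔niece/nephew: two paths of length 3 through the shared grandparent pair: r = 2·(1/2)^3 = 1/4).
r to a half-sibling = 0.25 (half-sibs share one parent — one path of length 2: r = (1/2)^2 = 1/4).
r to a half-niece or half-nephew = 1/8 (half-aunt/uncle↔niece/nephew: one path of length 3: r = (1/2)^3 = 1/8).
Summing one r·B term per recipient: 4·0.25·0.0351 + 1·0.25·0.169 + 3·0.125·0.224 = 0.16135.

0.16135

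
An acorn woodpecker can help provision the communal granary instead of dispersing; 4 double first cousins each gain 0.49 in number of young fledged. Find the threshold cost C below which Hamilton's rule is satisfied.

0.49

r to a double first cousin = 1/4 (double first cousins share both grandparent pairs — four paths of length 4: r = 4·(1/2)^4 = 1/4).
Hamilton's rule: n·r·B > C, so the trait is favored while C < n·r·B = 4·0.25·0.49 = 0.49.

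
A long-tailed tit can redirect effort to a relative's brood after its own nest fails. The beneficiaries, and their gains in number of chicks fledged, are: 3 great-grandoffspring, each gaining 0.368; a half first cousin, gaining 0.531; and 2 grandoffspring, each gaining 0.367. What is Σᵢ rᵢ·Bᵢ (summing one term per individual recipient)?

r to a great-grandoffspring = 1/8 (three parent–offspring links: r = (1/2)^3 = 1/8).
r to a half first cousin = 0.0625 (half first cousins share one grandparent — one path of length 4: r = (1/2)^4 = 1/16).
r to a grandoffspring = 0.25 (two parent–offspring links: r = (1/2)^2 = 1/4).
Summing one r·B term per recipient: 3·0.125·0.368 + 1·0.0625·0.531 + 2·0.25·0.367 = 0.3546875.

0.3546875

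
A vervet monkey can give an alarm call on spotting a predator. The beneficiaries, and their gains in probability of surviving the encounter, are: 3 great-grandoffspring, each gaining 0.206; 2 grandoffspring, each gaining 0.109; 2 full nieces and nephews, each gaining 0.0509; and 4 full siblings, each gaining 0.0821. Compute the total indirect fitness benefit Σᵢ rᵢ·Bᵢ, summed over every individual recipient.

r to a great-grandoffspring = 1/8 (three parent–offspring links: r = (1/2)^3 = 1/8).
r to a grandoffspring = 0.25 (two parent–offspring links: r = (1/2)^2 = 1/4).
r to a full niece or nephew = 0.25 (full aunt/uncle↔niece/nephew: two paths of length 3 through the shared grandparent pair: r = 2·(1/2)^3 = 1/4).
r to a full sibling = 1/2 (full sibs share both parents — two paths of length 2: r = 2·(1/2)^2 = 1/2).
Summing one r·B term per recipient: 3·0.125·0.206 + 2·0.25·0.109 + 2·0.25·0.0509 + 4·0.5·0.0821 = 0.3214.

0.3214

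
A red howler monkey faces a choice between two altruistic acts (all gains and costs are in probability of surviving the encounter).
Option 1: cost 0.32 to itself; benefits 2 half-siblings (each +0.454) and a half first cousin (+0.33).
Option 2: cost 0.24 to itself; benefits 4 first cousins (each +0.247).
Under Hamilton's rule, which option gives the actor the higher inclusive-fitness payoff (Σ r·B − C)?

Option 1: r to a half-sibling = 0.25.
Option 1: r to a half first cousin = 0.0625.
Option 1: Σ r·B − C = (2·0.25·0.454 + 1·0.0625·0.33) − 0.32 = -0.072375.
Option 2: r to a first cousin = 0.125.
Option 2: Σ r·B − C = (4·0.125·0.247) − 0.24 = -0.1165.
Option 1 has the higher net inclusive-fitness payoff.

Option 1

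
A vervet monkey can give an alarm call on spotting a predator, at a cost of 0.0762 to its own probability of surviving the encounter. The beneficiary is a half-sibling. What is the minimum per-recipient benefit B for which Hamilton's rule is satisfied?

r to a half-sibling = 0.25 (half-sibs share one parent — one path of length 2: r = (1/2)^2 = 1/4).
Hamilton's rule with n recipients of equal r: n·r·B > C, so B > C/(n·r) = 0.0762/(1·0.25) = 0.3048.

0.3048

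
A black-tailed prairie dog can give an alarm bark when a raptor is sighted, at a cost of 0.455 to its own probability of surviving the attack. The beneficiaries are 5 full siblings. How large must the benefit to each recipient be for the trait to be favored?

r to a full sibling = 1/2 (full sibs share both parents — two paths of length 2: r = 2·(1/2)^2 = 1/2).
Hamilton's rule with n recipients of equal r: n·r·B > C, so B > C/(n·r) = 0.455/(5·0.5) = 0.182.

0.182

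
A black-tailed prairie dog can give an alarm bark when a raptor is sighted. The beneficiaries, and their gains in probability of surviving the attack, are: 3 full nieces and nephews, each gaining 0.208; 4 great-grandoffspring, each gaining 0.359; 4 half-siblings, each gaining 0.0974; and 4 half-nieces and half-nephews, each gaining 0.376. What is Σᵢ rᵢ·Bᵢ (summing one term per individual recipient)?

r to a full niece or nephew = 1/4 (full aunt/uncle↔niece/nephew: two paths of length 3 through the shared grandparent pair: r = 2·(1/2)^3 = 1/4).
r to a great-grandoffspring = 0.125 (three parent–offspring links: r = (1/2)^3 = 1/8).
r to a half-sibling = 0.25 (half-sibs share one parent — one path of length 2: r = (1/2)^2 = 1/4).
r to a half-niece or half-nephew = 1/8 (half-aunt/uncle↔niece/nephew: one path of length 3: r = (1/2)^3 = 1/8).
Summing one r·B term per recipient: 3·0.25·0.208 + 4·0.125·0.359 + 4·0.25·0.0974 + 4·0.125·0.376 = 0.6209.

0.6209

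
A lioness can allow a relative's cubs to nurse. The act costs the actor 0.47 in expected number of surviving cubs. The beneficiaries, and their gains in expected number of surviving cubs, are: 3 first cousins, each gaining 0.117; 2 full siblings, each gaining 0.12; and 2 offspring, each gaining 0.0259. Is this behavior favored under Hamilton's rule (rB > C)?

No

Hamilton's rule: the trait is favored when the sum of r·B over every recipient exceeds the actor's cost C.
r to a first cousin = 1/8 (first cousins share one grandparent pair — two paths of length 4: r = 2·(1/2)^4 = 1/8).
r to a full sibling = 0.5 (full sibs share both parents — two paths of length 2: r = 2·(1/2)^2 = 1/2).
r to an offspring = 0.5 (one parent–offspring link: r = (1/2)^1 = 1/2).
Summing one r·B term per recipient: 3·0.125·0.117 + 2·0.5·0.12 + 2·0.5·0.0259 = 0.189775.
0.189775 < 0.47: the indirect benefit is less than the cost.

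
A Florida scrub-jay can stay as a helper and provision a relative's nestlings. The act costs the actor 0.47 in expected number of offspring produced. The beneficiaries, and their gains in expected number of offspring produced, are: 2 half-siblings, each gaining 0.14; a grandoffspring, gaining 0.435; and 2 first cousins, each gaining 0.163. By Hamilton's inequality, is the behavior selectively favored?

Hamilton's rule: the trait is favored when the sum of r·B over every recipient exceeds the actor's cost C.
r to a half-sibling = 0.25 (half-sibs share one parent — one path of length 2: r = (1/2)^2 = 1/4).
r to a grandoffspring = 1/4 (two parent–offspring links: r = (1/2)^2 = 1/4).
r to a first cousin = 1/8 (first cousins share one grandparent pair — two paths of length 4: r = 2·(1/2)^4 = 1/8).
Summing one r·B term per recipient: 2·0.25·0.14 + 1·0.25·0.435 + 2·0.125·0.163 = 0.2195.
0.2195 < 0.47: the indirect benefit is less than the cost.

No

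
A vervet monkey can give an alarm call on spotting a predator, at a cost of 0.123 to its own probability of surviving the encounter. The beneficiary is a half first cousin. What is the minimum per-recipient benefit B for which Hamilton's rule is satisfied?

r to a half first cousin = 0.0625 (half first cousins share one grandparent — one path of length 4: r = (1/2)^4 = 1/16).
Hamilton's rule with n recipients of equal r: n·r·B > C, so B > C/(n·r) = 0.123/(1·0.0625) = 1.968.

1.968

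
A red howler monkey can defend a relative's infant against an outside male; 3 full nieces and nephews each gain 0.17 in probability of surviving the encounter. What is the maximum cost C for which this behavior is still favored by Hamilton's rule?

r to a full niece or nephew = 1/4 (full aunt/uncle↔niece/nephew: two paths of length 3 through the shared grandparent pair: r = 2·(1/2)^3 = 1/4).
Hamilton's rule: n·r·B > C, so the trait is favored while C < n·r·B = 3·0.25·0.17 = 0.1275.

0.1275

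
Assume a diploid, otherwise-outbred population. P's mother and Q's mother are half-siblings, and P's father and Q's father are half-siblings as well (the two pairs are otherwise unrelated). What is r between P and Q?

Relatedness sums over independent paths through distinct common ancestors.
P and Q are related in two ways: half first cousins through their mothers (r = 1/16) and half first cousins through their fathers (r = 1/16).
r = 1/16 + 1/16 = 1/8 = 0.125.

0.125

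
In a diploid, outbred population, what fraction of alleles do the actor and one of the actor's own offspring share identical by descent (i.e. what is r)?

0.5

Each parent–offspring link contributes a factor of 1/2, and independent paths through distinct common ancestors add.
One parent–offspring link: r = (1/2)^1 = 1/2.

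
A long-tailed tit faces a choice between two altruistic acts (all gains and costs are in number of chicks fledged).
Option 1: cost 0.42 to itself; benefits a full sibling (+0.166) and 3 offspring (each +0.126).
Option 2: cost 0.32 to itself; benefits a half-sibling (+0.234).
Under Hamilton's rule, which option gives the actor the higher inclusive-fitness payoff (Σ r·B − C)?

Option 1: r to a full sibling = 0.5.
Option 1: r to an offspring = 0.5.
Option 1: Σ r·B − C = (1·0.5·0.166 + 3·0.5·0.126) − 0.42 = -0.148.
Option 2: r to a half-sibling = 0.25.
Option 2: Σ r·B − C = (1·0.25·0.234) − 0.32 = -0.2615.
Option 1 has the higher net inclusive-fitness payoff.

Option 1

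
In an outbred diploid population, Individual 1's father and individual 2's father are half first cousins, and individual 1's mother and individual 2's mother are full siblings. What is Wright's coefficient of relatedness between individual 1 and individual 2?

0.140625

With two independent routes of shared ancestry, r is the sum of the two contributions.
Individual 1 and individual 2 are related in two ways: half second cousins through their fathers (r = 1/64) and first cousins through their mothers (r = 1/8).
r = 1/64 + 1/8 = 0.140625.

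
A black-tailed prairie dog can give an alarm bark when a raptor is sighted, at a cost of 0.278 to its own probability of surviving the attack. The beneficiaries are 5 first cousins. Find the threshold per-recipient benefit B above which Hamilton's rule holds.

r to a first cousin = 0.125 (first cousins share one grandparent pair — two paths of length 4: r = 2·(1/2)^4 = 1/8).
Hamilton's rule with n recipients of equal r: n·r·B > C, so B > C/(n·r) = 0.278/(5·0.125) = 0.4448.

0.4448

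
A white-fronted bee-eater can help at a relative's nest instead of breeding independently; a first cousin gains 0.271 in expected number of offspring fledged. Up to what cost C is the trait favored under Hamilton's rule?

r to a first cousin = 1/8 (first cousins share one grandparent pair — two paths of length 4: r = 2·(1/2)^4 = 1/8).
Hamilton's rule: n·r·B > C, so the trait is favored while C < n·r·B = 1·0.125·0.271 = 0.033875.

0.033875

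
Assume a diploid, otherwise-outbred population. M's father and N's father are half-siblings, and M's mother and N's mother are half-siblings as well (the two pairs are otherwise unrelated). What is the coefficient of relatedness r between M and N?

0.125

Relatedness sums over independent paths through distinct common ancestors.
M and N are related in two ways: half first cousins through their fathers (r = 1/16) and half first cousins through their mothers (r = 1/16).
r = 1/16 + 1/16 = 1/8 = 0.125.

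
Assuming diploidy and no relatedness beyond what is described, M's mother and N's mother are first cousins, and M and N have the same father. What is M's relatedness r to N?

0.28125

With two independent routes of shared ancestry, r is the sum of the two contributions.
M and N are related in two ways: second cousins through their mothers (r = 1/32) and half-sibs through their shared father (r = 1/4).
r = 1/32 + 1/4 = 9/32 = 0.28125.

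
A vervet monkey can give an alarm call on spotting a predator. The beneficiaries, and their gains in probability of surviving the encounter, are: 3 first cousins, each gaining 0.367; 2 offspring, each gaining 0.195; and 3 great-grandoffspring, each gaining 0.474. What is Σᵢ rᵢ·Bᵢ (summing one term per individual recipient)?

r to a first cousin = 0.125 (first cousins share one grandparent pair — two paths of length 4: r = 2·(1/2)^4 = 1/8).
r to an offspring = 0.5 (one parent–offspring link: r = (1/2)^1 = 1/2).
r to a great-grandoffspring = 1/8 (three parent–offspring links: r = (1/2)^3 = 1/8).
Summing one r·B term per recipient: 3·0.125·0.367 + 2·0.5·0.195 + 3·0.125·0.474 = 0.510375.

0.510375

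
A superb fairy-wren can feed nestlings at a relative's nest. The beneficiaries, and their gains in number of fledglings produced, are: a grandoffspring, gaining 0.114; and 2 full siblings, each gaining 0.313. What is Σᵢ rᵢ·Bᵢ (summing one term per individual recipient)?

0.3415

r to a grandoffspring = 1/4 (two parent–offspring links: r = (1/2)^2 = 1/4).
r to a full sibling = 1/2 (full sibs share both parents — two paths of length 2: r = 2·(1/2)^2 = 1/2).
Summing one r·B term per recipient: 1·0.25·0.114 + 2·0.5·0.313 = 0.3415.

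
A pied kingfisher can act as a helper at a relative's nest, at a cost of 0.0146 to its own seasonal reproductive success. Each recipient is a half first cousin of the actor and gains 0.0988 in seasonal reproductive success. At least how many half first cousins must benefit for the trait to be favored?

r to a half first cousin = 1/16 (half first cousins share one grandparent — one path of length 4: r = (1/2)^4 = 1/16).
Hamilton's rule: n·r·B > C  ⇒  n > C/(r·B) = 0.0146/(0.0625·0.0988) = 2.364.
The smallest integer exceeding 2.364 is 3.

3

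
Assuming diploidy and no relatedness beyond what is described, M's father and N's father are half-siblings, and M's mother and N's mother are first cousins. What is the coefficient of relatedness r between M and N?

Relatedness sums over independent paths through distinct common ancestors.
M and N are related in two ways: half first cousins through their fathers (r = 1/16) and second cousins through their mothers (r = 1/32).
r = 1/16 + 1/32 = 3/32 = 0.09375.

0.09375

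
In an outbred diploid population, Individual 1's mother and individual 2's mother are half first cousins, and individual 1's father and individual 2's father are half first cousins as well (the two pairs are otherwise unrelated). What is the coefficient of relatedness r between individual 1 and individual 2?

With two independent routes of shared ancestry, r is the sum of the two contributions.
Individual 1 and individual 2 are related in two ways: half second cousins through their mothers (r = 1/64) and half second cousins through their fathers (r = 1/64).
r = 1/64 + 1/64 = 1/32 = 0.03125.

0.03125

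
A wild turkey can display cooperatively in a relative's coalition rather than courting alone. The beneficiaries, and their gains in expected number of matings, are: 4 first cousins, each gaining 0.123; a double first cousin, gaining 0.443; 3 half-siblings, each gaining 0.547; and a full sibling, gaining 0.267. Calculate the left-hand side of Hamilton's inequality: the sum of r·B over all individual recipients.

0.716

r to a first cousin = 0.125 (first cousins share one grandparent pair — two paths of length 4: r = 2·(1/2)^4 = 1/8).
r to a double first cousin = 1/4 (double first cousins share both grandparent pairs — four paths of length 4: r = 4·(1/2)^4 = 1/4).
r to a half-sibling = 1/4 (half-sibs share one parent — one path of length 2: r = (1/2)^2 = 1/4).
r to a full sibling = 0.5 (full sibs share both parents — two paths of length 2: r = 2·(1/2)^2 = 1/2).
Summing one r·B term per recipient: 4·0.125·0.123 + 1·0.25·0.443 + 3·0.25·0.547 + 1·0.5·0.267 = 0.716.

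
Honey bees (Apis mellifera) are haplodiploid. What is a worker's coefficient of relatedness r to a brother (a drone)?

0.25

Her haploid brother carries none of their father's genes and a random half of their mother's genome; that half matches the maternal half of her own genome with probability 1/2: r = 1/2 · 1/2 = 1/4.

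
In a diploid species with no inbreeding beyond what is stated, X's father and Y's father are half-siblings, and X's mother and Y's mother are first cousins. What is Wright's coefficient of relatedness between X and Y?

0.09375

Wright's path rule: contributions from independent ancestry routes add.
X and Y are related in two ways: half first cousins through their fathers (r = 1/16) and second cousins through their mothers (r = 1/32).
r = 1/16 + 1/32 = 3/32 = 0.09375.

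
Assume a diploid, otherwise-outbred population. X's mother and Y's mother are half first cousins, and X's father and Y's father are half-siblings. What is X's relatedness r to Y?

0.078125

With two independent routes of shared ancestry, r is the sum of the two contributions.
X and Y are related in two ways: half second cousins through their mothers (r = 1/64) and half first cousins through their fathers (r = 1/16).
r = 1/64 + 1/16 = 0.078125.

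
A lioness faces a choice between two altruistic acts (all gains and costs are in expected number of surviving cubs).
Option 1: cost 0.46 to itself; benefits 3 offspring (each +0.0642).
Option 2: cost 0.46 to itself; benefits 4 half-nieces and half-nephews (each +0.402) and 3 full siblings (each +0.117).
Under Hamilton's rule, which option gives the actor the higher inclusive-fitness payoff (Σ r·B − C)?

Option 1: r to an offspring = 0.5.
Option 1: Σ r·B − C = (3·0.5·0.0642) − 0.46 = -0.3637.
Option 2: r to a half-niece or half-nephew = 0.125.
Option 2: r to a full sibling = 0.5.
Option 2: Σ r·B − C = (4·0.125·0.402 + 3·0.5·0.117) − 0.46 = -0.0835.
Option 2 has the higher net inclusive-fitness payoff.

Option 2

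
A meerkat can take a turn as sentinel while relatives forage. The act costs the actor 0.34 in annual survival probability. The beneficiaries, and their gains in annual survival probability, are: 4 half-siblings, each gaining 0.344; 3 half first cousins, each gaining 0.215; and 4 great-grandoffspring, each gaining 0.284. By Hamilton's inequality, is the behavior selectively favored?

Hamilton's rule: the trait is favored when the sum of r·B over every recipient exceeds the actor's cost C.
r to a half-sibling = 1/4 (half-sibs share one parent — one path of length 2: r = (1/2)^2 = 1/4).
r to a half first cousin = 1/16 (half first cousins share one grandparent — one path of length 4: r = (1/2)^4 = 1/16).
r to a great-grandoffspring = 0.125 (three parent–offspring links: r = (1/2)^3 = 1/8).
Summing one r·B term per recipient: 4·0.25·0.344 + 3·0.0625·0.215 + 4·0.125·0.284 = 0.5263125.
0.5263125 > 0.34: the indirect benefit exceeds the cost.

Yes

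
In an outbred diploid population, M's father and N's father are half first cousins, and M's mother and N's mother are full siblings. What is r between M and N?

Independent pedigree routes through distinct common ancestors add.
M and N are related in two ways: half second cousins through their fathers (r = 1/64) and first cousins through their mothers (r = 1/8).
r = 1/64 + 1/8 = 9/64 = 0.140625.

0.140625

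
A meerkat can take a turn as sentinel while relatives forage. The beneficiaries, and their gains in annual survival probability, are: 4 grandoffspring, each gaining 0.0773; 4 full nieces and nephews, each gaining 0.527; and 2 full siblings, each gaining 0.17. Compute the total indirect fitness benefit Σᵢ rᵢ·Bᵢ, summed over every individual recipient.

0.7743

r to a grandoffspring = 0.25 (two parent–offspring links: r = (1/2)^2 = 1/4).
r to a full niece or nephew = 1/4 (full aunt/uncle↔niece/nephew: two paths of length 3 through the shared grandparent pair: r = 2·(1/2)^3 = 1/4).
r to a full sibling = 0.5 (full sibs share both parents — two paths of length 2: r = 2·(1/2)^2 = 1/2).
Summing one r·B term per recipient: 4·0.25·0.0773 + 4·0.25·0.527 + 2·0.5·0.17 = 0.7743.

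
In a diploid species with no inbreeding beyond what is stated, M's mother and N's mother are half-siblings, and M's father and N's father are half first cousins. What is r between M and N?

0.078125

Relatedness sums over independent paths through distinct common ancestors.
M and N are related in two ways: half first cousins through their mothers (r = 1/16) and half second cousins through their fathers (r = 1/64).
r = 1/16 + 1/64 = 5/64 = 0.078125.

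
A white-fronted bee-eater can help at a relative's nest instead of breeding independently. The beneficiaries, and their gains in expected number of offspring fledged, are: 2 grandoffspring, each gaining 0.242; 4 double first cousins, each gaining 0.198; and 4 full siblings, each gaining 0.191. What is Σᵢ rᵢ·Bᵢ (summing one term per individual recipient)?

0.701

r to a grandoffspring = 1/4 (two parent–offspring links: r = (1/2)^2 = 1/4).
r to a double first cousin = 1/4 (double first cousins share both grandparent pairs — four paths of length 4: r = 4·(1/2)^4 = 1/4).
r to a full sibling = 0.5 (full sibs share both parents — two paths of length 2: r = 2·(1/2)^2 = 1/2).
Summing one r·B term per recipient: 2·0.25·0.242 + 4·0.25·0.198 + 4·0.5·0.191 = 0.701.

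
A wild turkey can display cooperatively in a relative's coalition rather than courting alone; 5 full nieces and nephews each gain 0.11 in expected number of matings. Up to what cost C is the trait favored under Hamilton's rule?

r to a full niece or nephew = 1/4 (full aunt/uncle↔niece/nephew: two paths of length 3 through the shared grandparent pair: r = 2·(1/2)^3 = 1/4).
Hamilton's rule: n·r·B > C, so the trait is favored while C < n·r·B = 5·0.25·0.11 = 0.1375.

0.1375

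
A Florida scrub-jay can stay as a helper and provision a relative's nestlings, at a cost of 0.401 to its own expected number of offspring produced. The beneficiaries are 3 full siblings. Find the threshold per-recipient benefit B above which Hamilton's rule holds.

r to a full sibling = 0.5 (full sibs share both parents — two paths of length 2: r = 2·(1/2)^2 = 1/2).
Hamilton's rule with n recipients of equal r: n·r·B > C, so B > C/(n·r) = 0.401/(3·0.5) = 0.2673.

0.2673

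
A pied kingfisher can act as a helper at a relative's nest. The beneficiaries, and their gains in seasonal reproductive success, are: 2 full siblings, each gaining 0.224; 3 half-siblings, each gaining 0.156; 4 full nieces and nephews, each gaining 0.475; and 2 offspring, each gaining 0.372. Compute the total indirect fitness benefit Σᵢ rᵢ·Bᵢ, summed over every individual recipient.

1.188

r to a full sibling = 0.5 (full sibs share both parents — two paths of length 2: r = 2·(1/2)^2 = 1/2).
r to a half-sibling = 1/4 (half-sibs share one parent — one path of length 2: r = (1/2)^2 = 1/4).
r to a full niece or nephew = 0.25 (full aunt/uncle↔niece/nephew: two paths of length 3 through the shared grandparent pair: r = 2·(1/2)^3 = 1/4).
r to an offspring = 1/2 (one parent–offspring link: r = (1/2)^1 = 1/2).
Summing one r·B term per recipient: 2·0.5·0.224 + 3·0.25·0.156 + 4·0.25·0.475 + 2·0.5·0.372 = 1.188.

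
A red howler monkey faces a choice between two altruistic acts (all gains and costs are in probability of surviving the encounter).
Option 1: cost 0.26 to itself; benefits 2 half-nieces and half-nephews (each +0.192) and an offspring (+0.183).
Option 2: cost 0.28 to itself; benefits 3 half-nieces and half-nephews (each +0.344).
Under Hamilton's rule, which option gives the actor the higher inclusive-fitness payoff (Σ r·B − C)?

Option 1: r to a half-niece or half-nephew = 0.125.
Option 1: r to an offspring = 0.5.
Option 1: Σ r·B − C = (2·0.125·0.192 + 1·0.5·0.183) − 0.26 = -0.1205.
Option 2: r to a half-niece or half-nephew = 0.125.
Option 2: Σ r·B − C = (3·0.125·0.344) − 0.28 = -0.151.
Option 1 has the higher net inclusive-fitness payoff.

Option 1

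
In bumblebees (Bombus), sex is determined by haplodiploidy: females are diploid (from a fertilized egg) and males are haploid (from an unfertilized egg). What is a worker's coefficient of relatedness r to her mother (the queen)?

One meiotic link between diploid queen and diploid daughter: r = 1/2.

0.5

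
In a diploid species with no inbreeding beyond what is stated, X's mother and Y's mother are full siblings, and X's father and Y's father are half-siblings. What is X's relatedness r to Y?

With two independent routes of shared ancestry, r is the sum of the two contributions.
X and Y are related in two ways: first cousins through their mothers (r = 1/8) and half first cousins through their fathers (r = 1/16).
r = 1/8 + 1/16 = 3/16 = 0.1875.

0.1875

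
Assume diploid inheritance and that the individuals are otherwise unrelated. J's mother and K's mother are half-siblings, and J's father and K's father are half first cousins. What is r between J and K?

With two independent routes of shared ancestry, r is the sum of the two contributions.
J and K are related in two ways: half first cousins through their mothers (r = 1/16) and half second cousins through their fathers (r = 1/64).
r = 1/16 + 1/64 = 0.078125.

0.078125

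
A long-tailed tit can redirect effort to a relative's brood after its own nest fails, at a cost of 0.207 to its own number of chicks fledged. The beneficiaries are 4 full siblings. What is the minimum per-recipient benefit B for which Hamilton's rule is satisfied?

r to a full sibling = 0.5 (full sibs share both parents — two paths of length 2: r = 2·(1/2)^2 = 1/2).
Hamilton's rule with n recipients of equal r: n·r·B > C, so B > C/(n·r) = 0.207/(4·0.5) = 0.1035.

0.1035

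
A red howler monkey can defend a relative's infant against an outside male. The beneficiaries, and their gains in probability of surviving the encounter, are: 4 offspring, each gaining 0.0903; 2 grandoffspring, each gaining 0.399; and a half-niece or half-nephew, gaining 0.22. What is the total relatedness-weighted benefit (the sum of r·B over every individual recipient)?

r to an offspring = 0.5 (one parent–offspring link: r = (1/2)^1 = 1/2).
r to a grandoffspring = 1/4 (two parent–offspring links: r = (1/2)^2 = 1/4).
r to a half-niece or half-nephew = 0.125 (half-aunt/uncle↔niece/nephew: one path of length 3: r = (1/2)^3 = 1/8).
Summing one r·B term per recipient: 4·0.5·0.0903 + 2·0.25·0.399 + 1·0.125·0.22 = 0.4076.

0.4076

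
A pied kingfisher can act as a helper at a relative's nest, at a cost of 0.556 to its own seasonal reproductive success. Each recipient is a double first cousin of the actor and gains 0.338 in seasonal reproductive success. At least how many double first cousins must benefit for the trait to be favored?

7

r to a double first cousin = 0.25 (double first cousins share both grandparent pairs — four paths of length 4: r = 4·(1/2)^4 = 1/4).
Hamilton's rule: n·r·B > C  ⇒  n > C/(r·B) = 0.556/(0.25·0.338) = 6.58.
The smallest integer exceeding 6.58 is 7.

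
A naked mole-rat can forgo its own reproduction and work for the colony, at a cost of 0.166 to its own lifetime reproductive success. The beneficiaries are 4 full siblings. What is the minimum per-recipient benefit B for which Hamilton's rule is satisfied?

0.083

r to a full sibling = 1/2 (full sibs share both parents — two paths of length 2: r = 2·(1/2)^2 = 1/2).
Hamilton's rule with n recipients of equal r: n·r·B > C, so B > C/(n·r) = 0.166/(4·0.5) = 0.083.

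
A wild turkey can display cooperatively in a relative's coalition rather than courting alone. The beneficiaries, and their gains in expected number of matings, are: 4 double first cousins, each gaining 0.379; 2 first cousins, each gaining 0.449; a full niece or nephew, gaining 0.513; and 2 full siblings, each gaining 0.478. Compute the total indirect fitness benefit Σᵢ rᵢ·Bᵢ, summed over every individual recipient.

r to a double first cousin = 1/4 (double first cousins share both grandparent pairs — four paths of length 4: r = 4·(1/2)^4 = 1/4).
r to a first cousin = 1/8 (first cousins share one grandparent pair — two paths of length 4: r = 2·(1/2)^4 = 1/8).
r to a full niece or nephew = 1/4 (full aunt/uncle↔niece/nephew: two paths of length 3 through the shared grandparent pair: r = 2·(1/2)^3 = 1/4).
r to a full sibling = 1/2 (full sibs share both parents — two paths of length 2: r = 2·(1/2)^2 = 1/2).
Summing one r·B term per recipient: 4·0.25·0.379 + 2·0.125·0.449 + 1·0.25·0.513 + 2·0.5·0.478 = 1.0975.

1.0975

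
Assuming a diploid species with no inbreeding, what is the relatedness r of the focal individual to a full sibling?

Each parent–offspring link contributes a factor of 1/2, and independent paths through distinct common ancestors add.
Full sibs share both parents — two paths of length 2: r = 2·(1/2)^2 = 1/2.

0.5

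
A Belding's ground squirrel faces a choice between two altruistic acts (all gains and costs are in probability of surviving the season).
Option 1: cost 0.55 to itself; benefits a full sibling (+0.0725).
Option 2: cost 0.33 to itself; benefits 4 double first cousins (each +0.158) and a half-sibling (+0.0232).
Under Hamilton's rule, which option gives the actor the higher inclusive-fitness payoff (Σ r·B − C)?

Option 2

Option 1: r to a full sibling = 0.5.
Option 1: Σ r·B − C = (1·0.5·0.0725) − 0.55 = -0.51375.
Option 2: r to a double first cousin = 0.25.
Option 2: r to a half-sibling = 0.25.
Option 2: Σ r·B − C = (4·0.25·0.158 + 1·0.25·0.0232) − 0.33 = -0.1662.
Option 2 has the higher net inclusive-fitness payoff.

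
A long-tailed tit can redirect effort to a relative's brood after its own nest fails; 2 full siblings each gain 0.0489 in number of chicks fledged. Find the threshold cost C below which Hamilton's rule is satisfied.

0.0489

r to a full sibling = 0.5 (full sibs share both parents — two paths of length 2: r = 2·(1/2)^2 = 1/2).
Hamilton's rule: n·r·B > C, so the trait is favored while C < n·r·B = 2·0.5·0.0489 = 0.0489.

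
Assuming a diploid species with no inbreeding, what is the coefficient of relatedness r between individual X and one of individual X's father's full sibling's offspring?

0.125

Each parent–offspring link contributes a factor of 1/2, and independent paths through distinct common ancestors add.
First cousins share one grandparent pair — two paths of length 4: r = 2·(1/2)^4 = 1/8.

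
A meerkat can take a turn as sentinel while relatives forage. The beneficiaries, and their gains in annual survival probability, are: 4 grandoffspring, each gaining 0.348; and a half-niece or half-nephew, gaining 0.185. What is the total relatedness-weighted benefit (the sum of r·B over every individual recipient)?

r to a grandoffspring = 1/4 (two parent–offspring links: r = (1/2)^2 = 1/4).
r to a half-niece or half-nephew = 0.125 (half-aunt/uncle↔niece/nephew: one path of length 3: r = (1/2)^3 = 1/8).
Summing one r·B term per recipient: 4·0.25·0.348 + 1·0.125·0.185 = 0.371125.

0.371125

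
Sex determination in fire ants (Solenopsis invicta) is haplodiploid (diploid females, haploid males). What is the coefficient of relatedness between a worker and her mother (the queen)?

0.5

One meiotic link between diploid queen and diploid daughter: r = 1/2.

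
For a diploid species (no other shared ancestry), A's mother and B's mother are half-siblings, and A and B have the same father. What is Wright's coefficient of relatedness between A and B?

Independent pedigree routes through distinct common ancestors add.
A and B are related in two ways: half first cousins through their mothers (r = 1/16) and half-sibs through their shared father (r = 1/4).
r = 1/16 + 1/4 = 5/16 = 0.3125.

0.3125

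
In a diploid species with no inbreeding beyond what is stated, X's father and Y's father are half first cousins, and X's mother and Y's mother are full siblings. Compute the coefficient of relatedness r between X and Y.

0.140625

With two independent routes of shared ancestry, r is the sum of the two contributions.
X and Y are related in two ways: half second cousins through their fathers (r = 1/64) and first cousins through their mothers (r = 1/8).
r = 1/64 + 1/8 = 9/64 = 0.140625.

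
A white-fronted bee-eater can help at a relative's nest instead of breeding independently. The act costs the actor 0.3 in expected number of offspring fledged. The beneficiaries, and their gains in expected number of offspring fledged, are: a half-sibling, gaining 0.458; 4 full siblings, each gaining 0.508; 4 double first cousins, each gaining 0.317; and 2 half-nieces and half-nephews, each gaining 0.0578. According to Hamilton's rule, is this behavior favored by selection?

Hamilton's rule: the trait is favored when the sum of r·B over every recipient exceeds the actor's cost C.
r to a half-sibling = 1/4 (half-sibs share one parent — one path of length 2: r = (1/2)^2 = 1/4).
r to a full sibling = 1/2 (full sibs share both parents — two paths of length 2: r = 2·(1/2)^2 = 1/2).
r to a double first cousin = 1/4 (double first cousins share both grandparent pairs — four paths of length 4: r = 4·(1/2)^4 = 1/4).
r to a half-niece or half-nephew = 0.125 (half-aunt/uncle↔niece/nephew: one path of length 3: r = (1/2)^3 = 1/8).
Summing one r·B term per recipient: 1·0.25·0.458 + 4·0.5·0.508 + 4·0.25·0.317 + 2·0.125·0.0578 = 1.46195.
1.46195 > 0.3: the indirect benefit exceeds the cost.

Yes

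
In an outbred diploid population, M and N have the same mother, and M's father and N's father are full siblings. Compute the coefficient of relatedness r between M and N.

0.375

Wright's path rule: contributions from independent ancestry routes add.
M and N are related in two ways: half-sibs through their shared mother (r = 1/4) and first cousins through their fathers (r = 1/8).
r = 1/4 + 1/8 = 3/8 = 0.375.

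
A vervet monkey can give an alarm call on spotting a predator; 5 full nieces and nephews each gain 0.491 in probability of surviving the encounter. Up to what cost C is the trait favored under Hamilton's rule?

0.61375

r to a full niece or nephew = 1/4 (full aunt/uncle↔niece/nephew: two paths of length 3 through the shared grandparent pair: r = 2·(1/2)^3 = 1/4).
Hamilton's rule: n·r·B > C, so the trait is favored while C < n·r·B = 5·0.25·0.491 = 0.61375.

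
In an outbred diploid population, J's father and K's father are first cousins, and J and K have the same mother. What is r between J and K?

0.28125

Wright's path rule: contributions from independent ancestry routes add.
J and K are related in two ways: second cousins through their fathers (r = 1/32) and half-sibs through their shared mother (r = 1/4).
r = 1/32 + 1/4 = 0.28125.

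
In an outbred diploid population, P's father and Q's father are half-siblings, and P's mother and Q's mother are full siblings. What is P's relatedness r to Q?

0.1875

Independent pedigree routes through distinct common ancestors add.
P and Q are related in two ways: half first cousins through their fathers (r = 1/16) and first cousins through their mothers (r = 1/8).
r = 1/16 + 1/8 = 0.1875.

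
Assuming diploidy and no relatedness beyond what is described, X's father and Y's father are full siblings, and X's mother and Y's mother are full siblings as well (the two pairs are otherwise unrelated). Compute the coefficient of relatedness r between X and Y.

0.25

Wright's path rule: contributions from independent ancestry routes add.
X and Y are related in two ways: first cousins through their fathers (r = 1/8) and first cousins through their mothers (r = 1/8) — i.e. double first cousins.
r = 1/8 + 1/8 = 0.25.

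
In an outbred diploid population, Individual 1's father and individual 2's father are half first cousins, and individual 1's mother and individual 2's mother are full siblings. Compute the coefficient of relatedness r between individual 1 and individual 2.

0.140625

With two independent routes of shared ancestry, r is the sum of the two contributions.
Individual 1 and individual 2 are related in two ways: half second cousins through their fathers (r = 1/64) and first cousins through their mothers (r = 1/8).
r = 1/64 + 1/8 = 0.140625.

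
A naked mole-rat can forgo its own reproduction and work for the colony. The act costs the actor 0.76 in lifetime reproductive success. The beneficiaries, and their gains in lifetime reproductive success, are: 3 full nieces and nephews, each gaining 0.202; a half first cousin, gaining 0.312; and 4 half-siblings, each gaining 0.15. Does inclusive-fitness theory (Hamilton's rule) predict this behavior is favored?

No

Hamilton's rule: the trait is favored when the sum of r·B over every recipient exceeds the actor's cost C.
r to a full niece or nephew = 1/4 (full aunt/uncle↔niece/nephew: two paths of length 3 through the shared grandparent pair: r = 2·(1/2)^3 = 1/4).
r to a half first cousin = 1/16 (half first cousins share one grandparent — one path of length 4: r = (1/2)^4 = 1/16).
r to a half-sibling = 1/4 (half-sibs share one parent — one path of length 2: r = (1/2)^2 = 1/4).
Summing one r·B term per recipient: 3·0.25·0.202 + 1·0.0625·0.312 + 4·0.25·0.15 = 0.321.
0.321 < 0.76: the indirect benefit is less than the cost.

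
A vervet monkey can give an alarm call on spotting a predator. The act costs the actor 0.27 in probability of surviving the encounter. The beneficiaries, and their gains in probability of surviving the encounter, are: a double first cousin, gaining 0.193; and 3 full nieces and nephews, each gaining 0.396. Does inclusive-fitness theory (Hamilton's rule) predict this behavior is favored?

Yes

Hamilton's rule: the trait is favored when the sum of r·B over every recipient exceeds the actor's cost C.
r to a double first cousin = 0.25 (double first cousins share both grandparent pairs — four paths of length 4: r = 4·(1/2)^4 = 1/4).
r to a full niece or nephew = 1/4 (full aunt/uncle↔niece/nephew: two paths of length 3 through the shared grandparent pair: r = 2·(1/2)^3 = 1/4).
Summing one r·B term per recipient: 1·0.25·0.193 + 3·0.25·0.396 = 0.34525.
0.34525 > 0.27: the indirect benefit exceeds the cost.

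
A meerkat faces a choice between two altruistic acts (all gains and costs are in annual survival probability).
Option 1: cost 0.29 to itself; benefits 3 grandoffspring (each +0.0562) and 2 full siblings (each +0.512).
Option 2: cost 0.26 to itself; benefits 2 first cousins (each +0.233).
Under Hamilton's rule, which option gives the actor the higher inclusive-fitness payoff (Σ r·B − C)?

Option 1

Option 1: r to a grandoffspring = 0.25.
Option 1: r to a full sibling = 0.5.
Option 1: Σ r·B − C = (3·0.25·0.0562 + 2·0.5·0.512) − 0.29 = 0.26415.
Option 2: r to a first cousin = 0.125.
Option 2: Σ r·B − C = (2·0.125·0.233) − 0.26 = -0.20175.
Option 1 has the higher net inclusive-fitness payoff.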